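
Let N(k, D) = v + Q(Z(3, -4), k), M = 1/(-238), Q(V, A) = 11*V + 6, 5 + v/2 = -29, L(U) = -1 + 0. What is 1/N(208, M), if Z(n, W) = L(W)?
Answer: -1/73 ≈ -0.013699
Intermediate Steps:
L(U) = -1
Z(n, W) = -1
v = -68 (v = -10 + 2*(-29) = -10 - 58 = -68)
Q(V, A) = 6 + 11*V
M = -1/238 ≈ -0.0042017
N(k, D) = -73 (N(k, D) = -68 + (6 + 11*(-1)) = -68 + (6 - 11) = -68 - 5 = -73)
1/N(208, M) = 1/(-73) = -1/73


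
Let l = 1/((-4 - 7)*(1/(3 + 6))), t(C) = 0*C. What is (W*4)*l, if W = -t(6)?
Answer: 0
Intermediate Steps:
t(C) = 0
W = 0 (W = -1*0 = 0)
l = -9/11 (l = 1/((-11)*(1/9)) = -1/(11*1/9) = -1/11*9 = -9/11 ≈ -0.81818)
(W*4)*l = (0*4)*(-9/11) = 0*(-9/11) = 0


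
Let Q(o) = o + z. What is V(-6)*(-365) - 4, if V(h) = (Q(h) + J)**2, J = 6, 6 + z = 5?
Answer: -369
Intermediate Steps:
z = -1 (z = -6 + 5 = -1)
Q(o) = -1 + o (Q(o) = o - 1 = -1 + o)
V(h) = (5 + h)**2 (V(h) = ((-1 + h) + 6)**2 = (5 + h)**2)
V(-6)*(-365) - 4 = (5 - 6)**2*(-365) - 4 = (-1)**2*(-365) - 4 = 1*(-365) - 4 = -365 - 4 = -369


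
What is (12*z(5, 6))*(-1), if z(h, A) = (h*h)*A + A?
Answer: -1872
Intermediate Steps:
z(h, A) = A + A*h² (z(h, A) = h²*A + A = A*h² + A = A + A*h²)
(12*z(5, 6))*(-1) = (12*(6*(1 + 5²)))*(-1) = (12*(6*(1 + 25)))*(-1) = (12*(6*26))*(-1) = (12*156)*(-1) = 1872*(-1) = -1872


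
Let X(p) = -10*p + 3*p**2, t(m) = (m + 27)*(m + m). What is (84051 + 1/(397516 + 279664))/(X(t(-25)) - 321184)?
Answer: -56917656181/196506801120 ≈ -0.28965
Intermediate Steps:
t(m) = 2*m*(27 + m) (t(m) = (27 + m)*(2*m) = 2*m*(27 + m))
(84051 + 1/(397516 + 279664))/(X(t(-25)) - 321184) = (84051 + 1/(397516 + 279664))/((2*(-25)*(27 - 25))*(-10 + 3*(2*(-25)*(27 - 25))) - 321184) = (84051 + 1/677180)/((2*(-25)*2)*(-10 + 3*(2*(-25)*2)) - 321184) = (84051 + 1/677180)/(-100*(-10 + 3*(-100)) - 321184) = 56917656181/(677180*(-100*(-10 - 300) - 321184)) = 56917656181/(677180*(-100*(-310) - 321184)) = 56917656181/(677180*(31000 - 321184)) = (56917656181/677180)/(-290184) = (56917656181/677180)*(-1/290184) = -56917656181/196506801120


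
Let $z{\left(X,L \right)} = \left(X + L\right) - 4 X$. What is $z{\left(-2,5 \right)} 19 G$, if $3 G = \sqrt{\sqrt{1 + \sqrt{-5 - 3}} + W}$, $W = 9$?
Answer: $\frac{209 \sqrt{9 + \sqrt{1 + 2 i \sqrt{2}}}}{3} \approx 225.08 + 10.782 i$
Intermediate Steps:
$z{\left(X,L \right)} = L - 3 X$ ($z{\left(X,L \right)} = \left(L + X\right) - 4 X = L - 3 X$)
$G = \frac{\sqrt{9 + \sqrt{1 + 2 i \sqrt{2}}}}{3}$ ($G = \frac{\sqrt{\sqrt{1 + \sqrt{-5 - 3}} + 9}}{3} = \frac{\sqrt{\sqrt{1 + \sqrt{-8}} + 9}}{3} = \frac{\sqrt{\sqrt{1 + 2 i \sqrt{2}} + 9}}{3} = \frac{\sqrt{9 + \sqrt{1 + 2 i \sqrt{2}}}}{3} \approx 1.0769 + 0.051587 i$)
$z{\left(-2,5 \right)} 19 G = \left(5 - -6\right) 19 \frac{\sqrt{9 + \sqrt{1 + 2 i \sqrt{2}}}}{3} = \left(5 + 6\right) 19 \frac{\sqrt{9 + \sqrt{1 + 2 i \sqrt{2}}}}{3} = 11 \cdot 19 \frac{\sqrt{9 + \sqrt{1 + 2 i \sqrt{2}}}}{3} = 209 \frac{\sqrt{9 + \sqrt{1 + 2 i \sqrt{2}}}}{3} = \frac{209 \sqrt{9 + \sqrt{1 + 2 i \sqrt{2}}}}{3}$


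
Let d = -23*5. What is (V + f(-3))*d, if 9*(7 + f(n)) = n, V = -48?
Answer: 19090/3 ≈ 6363.3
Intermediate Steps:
d = -115
f(n) = -7 + n/9
(V + f(-3))*d = (-48 + (-7 + (⅑)*(-3)))*(-115) = (-48 + (-7 - ⅓))*(-115) = (-48 - 22/3)*(-115) = -166/3*(-115) = 19090/3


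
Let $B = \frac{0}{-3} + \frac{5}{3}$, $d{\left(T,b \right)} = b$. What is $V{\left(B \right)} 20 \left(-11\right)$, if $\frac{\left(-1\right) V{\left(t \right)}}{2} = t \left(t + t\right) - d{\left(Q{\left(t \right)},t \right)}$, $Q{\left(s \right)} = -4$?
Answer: $\frac{15400}{9} \approx 1711.1$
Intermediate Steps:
$B = \frac{5}{3}$ ($B = 0 \left(- \frac{1}{3}\right) + 5 \cdot \frac{1}{3} = 0 + \frac{5}{3} = \frac{5}{3} \approx 1.6667$)
$V{\left(t \right)} = - 4 t^{2} + 2 t$ ($V{\left(t \right)} = - 2 \left(t \left(t + t\right) - t\right) = - 2 \left(t 2 t - t\right) = - 2 \left(2 t^{2} - t\right) = - 2 \left(- t + 2 t^{2}\right) = - 4 t^{2} + 2 t$)
$V{\left(B \right)} 20 \left(-11\right) = 2 \cdot \frac{5}{3} \left(1 - \frac{10}{3}\right) 20 \left(-11\right) = 2 \cdot \frac{5}{3} \left(- \frac{7}{3}\right) 20 \left(-11\right) = \left(- \frac{70}{9}\right) 20 \left(-11\right) = \left(- \frac{1400}{9}\right) \left(-11\right) = \frac{15400}{9}$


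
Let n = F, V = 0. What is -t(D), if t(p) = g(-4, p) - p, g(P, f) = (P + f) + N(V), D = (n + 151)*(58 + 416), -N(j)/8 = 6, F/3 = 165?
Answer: 52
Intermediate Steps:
F = 495 (F = 3*165 = 495)
n = 495
N(j) = -48 (N(j) = -8*6 = -48)
D = 306204 (D = (495 + 151)*(58 + 416) = 646*474 = 306204)
g(P, f) = -48 + P + f (g(P, f) = (P + f) - 48 = -48 + P + f)
t(p) = -52 (t(p) = (-48 - 4 + p) - p = (-52 + p) - p = -52)
-t(D) = -1*(-52) = 52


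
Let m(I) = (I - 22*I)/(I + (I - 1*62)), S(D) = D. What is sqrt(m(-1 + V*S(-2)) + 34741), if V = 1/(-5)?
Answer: sqrt(867269347)/158 ≈ 186.39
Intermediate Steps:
V = -1/5 ≈ -0.20000
m(I) = -21*I/(-62 + 2*I) (m(I) = (-21*I)/(I + (I - 62)) = (-21*I)/(I + (-62 + I)) = (-21*I)/(-62 + 2*I) = -21*I/(-62 + 2*I))
sqrt(m(-1 + V*S(-2)) + 34741) = sqrt(-21*(-1 - 1/5*(-2))/(-62 + 2*(-1 - 1/5*(-2))) + 34741) = sqrt(-21*(-1 + 2/5)/(-62 + 2*(-1 + 2/5)) + 34741) = sqrt(-21*(-3/5)/(-62 + 2*(-3/5)) + 34741) = sqrt(-21*(-3/5)/(-62 - 6/5) + 34741) = sqrt(-21*(-3/5)/(-316/5) + 34741) = sqrt(-21*(-3/5)*(-5/316) + 34741) = sqrt(-63/316 + 34741) = sqrt(10978093/316) = sqrt(867269347)/158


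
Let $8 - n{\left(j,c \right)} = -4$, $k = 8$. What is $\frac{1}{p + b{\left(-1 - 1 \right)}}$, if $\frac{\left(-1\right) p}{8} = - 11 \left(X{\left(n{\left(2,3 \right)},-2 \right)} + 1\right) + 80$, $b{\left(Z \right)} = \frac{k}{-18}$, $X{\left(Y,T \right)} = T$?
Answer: $- \frac{9}{6556} \approx -0.0013728$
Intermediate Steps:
$n{\left(j,c \right)} = 12$ ($n{\left(j,c \right)} = 8 - -4 = 8 + 4 = 12$)
$b{\left(Z \right)} = - \frac{4}{9}$ ($b{\left(Z \right)} = \frac{8}{-18} = 8 \left(- \frac{1}{18}\right) = - \frac{4}{9}$)
$p = -728$ ($p = - 8 \left(- 11 \left(-2 + 1\right) + 80\right) = - 8 \left(\left(-11\right) \left(-1\right) + 80\right) = - 8 \left(11 + 80\right) = \left(-8\right) 91 = -728$)
$\frac{1}{p + b{\left(-1 - 1 \right)}} = \frac{1}{-728 - \frac{4}{9}} = \frac{1}{- \frac{6556}{9}} = - \frac{9}{6556}$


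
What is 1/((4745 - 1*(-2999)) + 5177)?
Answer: 1/12921 ≈ 7.7393e-5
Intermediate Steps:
1/((4745 - 1*(-2999)) + 5177) = 1/((4745 + 2999) + 5177) = 1/(7744 + 5177) = 1/12921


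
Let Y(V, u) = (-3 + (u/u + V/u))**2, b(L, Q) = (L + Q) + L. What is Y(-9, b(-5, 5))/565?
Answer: 1/14125 ≈ 7.0796e-5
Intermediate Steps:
b(L, Q) = Q + 2*L
Y(V, u) = (-2 + V/u)**2 (Y(V, u) = (-3 + (1 + V/u))**2 = (-2 + V/u)**2)
Y(-9, b(-5, 5))/565 = ((-9 - 2*(5 + 2*(-5)))**2/(5 + 2*(-5))**2)/565 = ((-9 - 2*(5 - 10))**2/(5 - 10)**2)*(1/565) = ((-9 - 2*(-5))**2/(-5)**2)*(1/565) = ((-9 + 10)**2/25)*(1/565) = ((1/25)*1**2)*(1/565) = ((1/25)*1)*(1/565) = (1/25)*(1/565) = 1/14125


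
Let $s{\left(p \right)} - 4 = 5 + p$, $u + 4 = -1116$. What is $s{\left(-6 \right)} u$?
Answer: $-3360$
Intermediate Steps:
$u = -1120$ ($u = -4 - 1116 = -1120$)
$s{\left(p \right)} = 9 + p$ ($s{\left(p \right)} = 4 + \left(5 + p\right) = 9 + p$)
$s{\left(-6 \right)} u = \left(9 - 6\right) \left(-1120\right) = 3 \left(-1120\right) = -3360$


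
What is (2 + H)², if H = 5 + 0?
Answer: 49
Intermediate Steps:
H = 5
(2 + H)² = (2 + 5)² = 7² = 49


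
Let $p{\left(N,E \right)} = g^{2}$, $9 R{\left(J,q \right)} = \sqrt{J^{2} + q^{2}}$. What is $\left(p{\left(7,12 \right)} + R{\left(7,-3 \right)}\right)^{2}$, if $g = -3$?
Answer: $\frac{\left(81 + \sqrt{58}\right)^{2}}{81} \approx 96.948$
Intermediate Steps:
$R{\left(J,q \right)} = \frac{\sqrt{J^{2} + q^{2}}}{9}$
$p{\left(N,E \right)} = 9$ ($p{\left(N,E \right)} = \left(-3\right)^{2} = 9$)
$\left(p{\left(7,12 \right)} + R{\left(7,-3 \right)}\right)^{2} = \left(9 + \frac{\sqrt{7^{2} + \left(-3\right)^{2}}}{9}\right)^{2} = \left(9 + \frac{\sqrt{49 + 9}}{9}\right)^{2} = \left(9 + \frac{\sqrt{58}}{9}\right)^{2}$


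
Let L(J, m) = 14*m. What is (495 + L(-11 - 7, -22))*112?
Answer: 20944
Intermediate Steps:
(495 + L(-11 - 7, -22))*112 = (495 + 14*(-22))*112 = (495 - 308)*112 = 187*112 = 20944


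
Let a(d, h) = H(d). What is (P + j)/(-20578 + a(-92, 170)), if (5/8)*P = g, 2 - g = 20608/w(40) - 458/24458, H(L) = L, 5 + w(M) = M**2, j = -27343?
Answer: 889454017687/671956034750 ≈ 1.3237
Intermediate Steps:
w(M) = -5 + M**2
g = -212639467/19505255 (g = 2 - (20608/(-5 + 40**2) - 458/24458) = 2 - (20608/(-5 + 1600) - 458*1/24458) = 2 - (20608/1595 - 229/12229) = 2 - 1*251649977/19505255 = 2 - 251649977/19505255 = -212639467/19505255 ≈ -10.902)
P = -1701115736/97526275 (P = (8/5)*(-212639467/19505255) = -1701115736/97526275 ≈ -17.443)
a(d, h) = d
(P + j)/(-20578 + a(-92, 170)) = (-1701115736/97526275 - 27343)/(-20578 - 92) = -2668362053061/97526275/(-20670) = -2668362053061/97526275*(-1/20670) = 889454017687/671956034750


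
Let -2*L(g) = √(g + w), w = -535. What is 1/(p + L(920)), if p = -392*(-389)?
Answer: 87136/13287194313 + 2*√385/93010360191 ≈ 6.5583e-6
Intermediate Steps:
p = 152488
L(g) = -√(-535 + g)/2 (L(g) = -√(g - 535)/2 = -√(-535 + g)/2)
1/(p + L(920)) = 1/(152488 - √(-535 + 920)/2) = 1/(152488 - √385/2)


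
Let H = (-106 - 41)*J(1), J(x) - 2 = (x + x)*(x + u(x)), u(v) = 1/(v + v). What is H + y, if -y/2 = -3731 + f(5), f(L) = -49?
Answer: 6825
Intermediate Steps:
u(v) = 1/(2*v)
J(x) = 2 + 2*x*(x + 1/(2*x)) (J(x) = 2 + (x + x)*(x + 1/(2*x)) = 2 + (2*x)*(x + 1/(2*x)) = 2 + 2*x*(x + 1/(2*x)))
H = -735 (H = (-106 - 41)*(3 + 2*1**2) = -147*(3 + 2*1) = -147*(3 + 2) = -147*5 = -735)
y = 7560 (y = -2*(-3731 - 49) = -2*(-3780) = 7560)
H + y = -735 + 7560 = 6825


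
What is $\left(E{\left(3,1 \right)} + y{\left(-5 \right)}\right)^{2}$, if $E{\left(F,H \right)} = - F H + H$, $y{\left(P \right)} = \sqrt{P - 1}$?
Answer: $\left(2 - i \sqrt{6}\right)^{2} \approx -2.0 - 9.798 i$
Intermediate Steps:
$y{\left(P \right)} = \sqrt{-1 + P}$
$E{\left(F,H \right)} = H - F H$ ($E{\left(F,H \right)} = - F H + H = H - F H$)
$\left(E{\left(3,1 \right)} + y{\left(-5 \right)}\right)^{2} = \left(1 \left(1 - 3\right) + \sqrt{-1 - 5}\right)^{2} = \left(1 \left(1 - 3\right) + \sqrt{-6}\right)^{2} = \left(1 \left(-2\right) + i \sqrt{6}\right)^{2} = \left(-2 + i \sqrt{6}\right)^{2}$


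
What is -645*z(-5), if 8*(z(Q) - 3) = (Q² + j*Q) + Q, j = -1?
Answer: -31605/8 ≈ -3950.6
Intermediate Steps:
z(Q) = 3 + Q²/8 (z(Q) = 3 + ((Q² - Q) + Q)/8 = 3 + Q²/8)
-645*z(-5) = -645*(3 + (⅛)*(-5)²) = -645*(3 + (⅛)*25) = -645*(3 + 25/8) = -645*49/8 = -31605/8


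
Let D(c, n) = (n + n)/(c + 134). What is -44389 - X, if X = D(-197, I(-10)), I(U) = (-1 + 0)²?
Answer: -2796505/63 ≈ -44389.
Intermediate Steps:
I(U) = 1 (I(U) = (-1)² = 1)
D(c, n) = 2*n/(134 + c) (D(c, n) = (2*n)/(134 + c) = 2*n/(134 + c))
X = -2/63 (X = 2*1/(134 - 197) = 2*1/(-63) = 2*1*(-1/63) = -2/63 ≈ -0.031746)
-44389 - X = -44389 - 1*(-2/63) = -44389 + 2/63 = -2796505/63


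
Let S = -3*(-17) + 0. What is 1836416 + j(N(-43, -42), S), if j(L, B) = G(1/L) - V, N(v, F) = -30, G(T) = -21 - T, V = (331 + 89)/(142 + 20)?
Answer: 495825959/270 ≈ 1.8364e+6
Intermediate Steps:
V = 70/27 (V = 420/162 = 420*(1/162) = 70/27 ≈ 2.5926)
S = 51 (S = 51 + 0 = 51)
j(L, B) = -637/27 - 1/L (j(L, B) = (-21 - 1/L) - 1*70/27 = (-21 - 1/L) - 70/27 = -637/27 - 1/L)
1836416 + j(N(-43, -42), S) = 1836416 + (-637/27 - 1/(-30)) = 1836416 + (-637/27 - 1*(-1/30)) = 1836416 + (-637/27 + 1/30) = 1836416 - 6361/270 = 495825959/270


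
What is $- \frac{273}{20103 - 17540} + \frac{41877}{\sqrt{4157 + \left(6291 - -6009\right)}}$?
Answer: $- \frac{273}{2563} + \frac{41877 \sqrt{16457}}{16457} \approx 326.33$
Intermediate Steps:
$- \frac{273}{20103 - 17540} + \frac{41877}{\sqrt{4157 + \left(6291 - -6009\right)}} = - \frac{273}{2563} + \frac{41877}{\sqrt{4157 + \left(6291 + 6009\right)}} = \left(-273\right) \frac{1}{2563} + \frac{41877}{\sqrt{4157 + 12300}} = - \frac{273}{2563} + \frac{41877}{\sqrt{16457}} = - \frac{273}{2563} + 41877 \frac{\sqrt{16457}}{16457} = - \frac{273}{2563} + \frac{41877 \sqrt{16457}}{16457}$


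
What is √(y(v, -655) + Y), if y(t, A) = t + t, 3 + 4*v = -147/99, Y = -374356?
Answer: I*√407676126/33 ≈ 611.85*I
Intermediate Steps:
v = -37/33 (v = -¾ + (-147/99)/4 = -¾ + (-147*1/99)/4 = -¾ + (¼)*(-49/33) = -¾ - 49/132 = -37/33 ≈ -1.1212)
y(t, A) = 2*t
√(y(v, -655) + Y) = √(2*(-37/33) - 374356) = √(-74/33 - 374356) = √(-12353822/33) = I*√407676126/33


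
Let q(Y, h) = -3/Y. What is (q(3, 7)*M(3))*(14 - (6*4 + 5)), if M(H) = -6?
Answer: -90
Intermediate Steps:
(q(3, 7)*M(3))*(14 - (6*4 + 5)) = (-3/3*(-6))*(14 - (6*4 + 5)) = (-3*⅓*(-6))*(14 - (24 + 5)) = (-1*(-6))*(14 - 1*29) = 6*(14 - 29) = 6*(-15) = -90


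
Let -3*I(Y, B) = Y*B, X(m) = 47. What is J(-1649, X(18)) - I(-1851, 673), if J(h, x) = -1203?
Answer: -416444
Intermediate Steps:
I(Y, B) = -B*Y/3 (I(Y, B) = -Y*B/3 = -B*Y/3)
J(-1649, X(18)) - I(-1851, 673) = -1203 - (-1)*673*(-1851)/3 = -1203 - 1*415241 = -1203 - 415241 = -416444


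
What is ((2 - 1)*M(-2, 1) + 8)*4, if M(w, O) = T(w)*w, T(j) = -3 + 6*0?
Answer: 56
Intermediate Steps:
T(j) = -3 (T(j) = -3 + 0 = -3)
M(w, O) = -3*w
((2 - 1)*M(-2, 1) + 8)*4 = ((2 - 1)*(-3*(-2)) + 8)*4 = (1*6 + 8)*4 = (6 + 8)*4 = 14*4 = 56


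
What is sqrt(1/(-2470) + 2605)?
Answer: sqrt(15892842030)/2470 ≈ 51.039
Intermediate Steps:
sqrt(1/(-2470) + 2605) = sqrt(-1/2470 + 2605) = sqrt(6434349/2470) = sqrt(15892842030)/2470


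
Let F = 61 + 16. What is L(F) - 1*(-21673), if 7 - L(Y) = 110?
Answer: 21570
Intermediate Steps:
F = 77
L(Y) = -103 (L(Y) = 7 - 1*110 = 7 - 110 = -103)
L(F) - 1*(-21673) = -103 - 1*(-21673) = -103 + 21673 = 21570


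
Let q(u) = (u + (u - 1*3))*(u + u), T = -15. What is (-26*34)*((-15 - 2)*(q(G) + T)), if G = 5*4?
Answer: 22016020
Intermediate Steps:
G = 20
q(u) = 2*u*(-3 + 2*u) (q(u) = (u + (u - 3))*(2*u) = (u + (-3 + u))*(2*u) = (-3 + 2*u)*(2*u) = 2*u*(-3 + 2*u))
(-26*34)*((-15 - 2)*(q(G) + T)) = (-26*34)*((-15 - 2)*(2*20*(-3 + 2*20) - 15)) = -(-15028)*(2*20*(-3 + 40) - 15) = -(-15028)*(2*20*37 - 15) = -(-15028)*(1480 - 15) = -(-15028)*1465 = -884*(-24905) = 22016020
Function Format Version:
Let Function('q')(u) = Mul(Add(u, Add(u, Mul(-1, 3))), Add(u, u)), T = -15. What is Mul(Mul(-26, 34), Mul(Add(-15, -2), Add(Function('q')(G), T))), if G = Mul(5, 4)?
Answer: 22016020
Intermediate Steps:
G = 20
Function('q')(u) = Mul(2, u, Add(-3, Mul(2, u))) (Function('q')(u) = Mul(Add(u, Add(u, -3)), Mul(2, u)) = Mul(Add(u, Add(-3, u)), Mul(2, u)) = Mul(Add(-3, Mul(2, u)), Mul(2, u)) = Mul(2, u, Add(-3, Mul(2, u))))
Mul(Mul(-26, 34), Mul(Add(-15, -2), Add(Function('q')(G), T))) = Mul(Mul(-26, 34), Mul(Add(-15, -2), Add(Mul(2, 20, Add(-3, Mul(2, 20))), -15))) = Mul(-884, Mul(-17, Add(Mul(2, 20, Add(-3, 40)), -15))) = Mul(-884, Mul(-17, Add(Mul(2, 20, 37), -15))) = Mul(-884, Mul(-17, Add(1480, -15))) = Mul(-884, Mul(-17, 1465)) = Mul(-884, -24905) = 22016020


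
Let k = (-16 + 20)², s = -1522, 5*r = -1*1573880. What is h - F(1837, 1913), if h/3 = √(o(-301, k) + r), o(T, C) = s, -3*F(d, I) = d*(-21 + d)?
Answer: 3335992/3 + 3*I*√316298 ≈ 1.112e+6 + 1687.2*I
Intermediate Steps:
r = -314776 (r = (-1*1573880)/5 = (⅕)*(-1573880) = -314776)
k = 16 (k = 4² = 16)
F(d, I) = -d*(-21 + d)/3
o(T, C) = -1522
h = 3*I*√316298 (h = 3*√(-1522 - 314776) = 3*√(-316298) = 3*(I*√316298) = 3*I*√316298 ≈ 1687.2*I)
h - F(1837, 1913) = 3*I*√316298 - 1837*(21 - 1*1837)/3 = 3*I*√316298 - 1837*(21 - 1837)/3 = 3*I*√316298 - 1837*(-1816)/3 = 3*I*√316298 - 1*(-3335992/3) = 3*I*√316298 + 3335992/3 = 3335992/3 + 3*I*√316298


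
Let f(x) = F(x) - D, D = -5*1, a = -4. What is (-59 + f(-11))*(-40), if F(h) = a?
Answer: 2320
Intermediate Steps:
F(h) = -4
D = -5
f(x) = 1 (f(x) = -4 - 1*(-5) = -4 + 5 = 1)
(-59 + f(-11))*(-40) = (-59 + 1)*(-40) = -58*(-40) = 2320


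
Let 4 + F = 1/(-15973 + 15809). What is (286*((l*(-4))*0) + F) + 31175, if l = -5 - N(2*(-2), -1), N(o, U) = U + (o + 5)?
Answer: 5112043/164 ≈ 31171.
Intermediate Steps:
N(o, U) = 5 + U + o (N(o, U) = U + (5 + o) = 5 + U + o)
F = -657/164 (F = -4 + 1/(-15973 + 15809) = -4 + 1/(-164) = -4 - 1/164 = -657/164 ≈ -4.0061)
l = -5 (l = -5 - (5 - 1 + 2*(-2)) = -5 - (5 - 1 - 4) = -5 - 1*0 = -5 + 0 = -5)
(286*((l*(-4))*0) + F) + 31175 = (286*(-5*(-4)*0) - 657/164) + 31175 = (286*(20*0) - 657/164) + 31175 = (286*0 - 657/164) + 31175 = (0 - 657/164) + 31175 = -657/164 + 31175 = 5112043/164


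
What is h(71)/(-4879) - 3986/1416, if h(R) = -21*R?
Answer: -1238317/493476 ≈ -2.5094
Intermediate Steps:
h(71)/(-4879) - 3986/1416 = -21*71/(-4879) - 3986/1416 = -1491*(-1/4879) - 3986*1/1416 = 213/697 - 1993/708 = -1238317/493476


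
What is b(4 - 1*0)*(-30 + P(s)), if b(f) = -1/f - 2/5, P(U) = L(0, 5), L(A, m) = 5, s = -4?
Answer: 65/4 ≈ 16.250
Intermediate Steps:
P(U) = 5
b(f) = -⅖ - 1/f (b(f) = -1/f - 2*⅕ = -1/f - ⅖ = -⅖ - 1/f)
b(4 - 1*0)*(-30 + P(s)) = (-⅖ - 1/(4 - 1*0))*(-30 + 5) = (-⅖ - 1/(4 + 0))*(-25) = (-⅖ - 1/4)*(-25) = (-⅖ - 1*¼)*(-25) = (-⅖ - ¼)*(-25) = -13/20*(-25) = 65/4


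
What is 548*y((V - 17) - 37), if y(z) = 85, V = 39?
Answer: 46580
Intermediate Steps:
548*y((V - 17) - 37) = 548*85 = 46580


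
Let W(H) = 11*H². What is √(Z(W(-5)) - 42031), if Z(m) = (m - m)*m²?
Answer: I*√42031 ≈ 205.01*I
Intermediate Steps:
Z(m) = 0 (Z(m) = 0*m² = 0)
√(Z(W(-5)) - 42031) = √(0 - 42031) = √(-42031) = I*√42031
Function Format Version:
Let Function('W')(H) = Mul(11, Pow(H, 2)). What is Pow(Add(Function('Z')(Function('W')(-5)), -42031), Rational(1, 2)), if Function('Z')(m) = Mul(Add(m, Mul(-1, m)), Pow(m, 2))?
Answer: Mul(I, Pow(42031, Rational(1, 2))) ≈ Mul(205.01, I)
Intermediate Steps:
Function('Z')(m) = 0 (Function('Z')(m) = Mul(0, Pow(m, 2)) = 0)
Pow(Add(Function('Z')(Function('W')(-5)), -42031), Rational(1, 2)) = Pow(Add(0, -42031), Rational(1, 2)) = Pow(-42031, Rational(1, 2)) = Mul(I, Pow(42031, Rational(1, 2)))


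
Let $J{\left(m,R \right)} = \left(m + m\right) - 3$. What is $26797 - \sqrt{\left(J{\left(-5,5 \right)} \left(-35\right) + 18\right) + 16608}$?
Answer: $26797 - \sqrt{17081} \approx 26666.0$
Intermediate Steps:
$J{\left(m,R \right)} = -3 + 2 m$ ($J{\left(m,R \right)} = 2 m - 3 = -3 + 2 m$)
$26797 - \sqrt{\left(J{\left(-5,5 \right)} \left(-35\right) + 18\right) + 16608} = 26797 - \sqrt{\left(\left(-3 + 2 \left(-5\right)\right) \left(-35\right) + 18\right) + 16608} = 26797 - \sqrt{\left(\left(-3 - 10\right) \left(-35\right) + 18\right) + 16608} = 26797 - \sqrt{\left(\left(-13\right) \left(-35\right) + 18\right) + 16608} = 26797 - \sqrt{\left(455 + 18\right) + 16608} = 26797 - \sqrt{473 + 16608} = 26797 - \sqrt{17081}$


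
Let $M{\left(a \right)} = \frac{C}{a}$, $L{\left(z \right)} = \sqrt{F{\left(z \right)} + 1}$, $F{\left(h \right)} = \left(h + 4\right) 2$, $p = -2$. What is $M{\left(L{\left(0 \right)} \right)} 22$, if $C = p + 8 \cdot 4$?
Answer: $220$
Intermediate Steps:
$F{\left(h \right)} = 8 + 2 h$ ($F{\left(h \right)} = \left(4 + h\right) 2 = 8 + 2 h$)
$L{\left(z \right)} = \sqrt{9 + 2 z}$ ($L{\left(z \right)} = \sqrt{\left(8 + 2 z\right) + 1} = \sqrt{9 + 2 z}$)
$C = 30$ ($C = -2 + 8 \cdot 4 = -2 + 32 = 30$)
$M{\left(a \right)} = \frac{30}{a}$
$M{\left(L{\left(0 \right)} \right)} 22 = \frac{30}{\sqrt{9 + 2 \cdot 0}} \cdot 22 = \frac{30}{\sqrt{9 + 0}} \cdot 22 = \frac{30}{\sqrt{9}} \cdot 22 = \frac{30}{3} \cdot 22 = 30 \cdot \frac{1}{3} \cdot 22 = 10 \cdot 22 = 220$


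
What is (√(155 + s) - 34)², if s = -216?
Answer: (34 - I*√61)² ≈ 1095.0 - 531.1*I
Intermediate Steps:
(√(155 + s) - 34)² = (√(155 - 216) - 34)² = (√(-61) - 34)² = (I*√61 - 34)² = (-34 + I*√61)²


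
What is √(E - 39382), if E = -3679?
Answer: 17*I*√149 ≈ 207.51*I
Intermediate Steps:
√(E - 39382) = √(-3679 - 39382) = √(-43061) = 17*I*√149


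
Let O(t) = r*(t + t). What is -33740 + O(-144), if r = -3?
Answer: -32876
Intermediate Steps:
O(t) = -6*t (O(t) = -3*(t + t) = -6*t)
-33740 + O(-144) = -33740 - 6*(-144) = -33740 + 864 = -32876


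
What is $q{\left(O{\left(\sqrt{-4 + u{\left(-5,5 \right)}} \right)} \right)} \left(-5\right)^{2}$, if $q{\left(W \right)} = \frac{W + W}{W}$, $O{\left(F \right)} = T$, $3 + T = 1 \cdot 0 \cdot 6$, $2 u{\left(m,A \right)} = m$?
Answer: $50$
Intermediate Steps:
$u{\left(m,A \right)} = \frac{m}{2}$
$T = -3$ ($T = -3 + 1 \cdot 0 \cdot 6 = -3 + 0 \cdot 6 = -3 + 0 = -3$)
$O{\left(F \right)} = -3$
$q{\left(W \right)} = 2$ ($q{\left(W \right)} = \frac{2 W}{W} = 2$)
$q{\left(O{\left(\sqrt{-4 + u{\left(-5,5 \right)}} \right)} \right)} \left(-5\right)^{2} = 2 \left(-5\right)^{2} = 2 \cdot 25 = 50$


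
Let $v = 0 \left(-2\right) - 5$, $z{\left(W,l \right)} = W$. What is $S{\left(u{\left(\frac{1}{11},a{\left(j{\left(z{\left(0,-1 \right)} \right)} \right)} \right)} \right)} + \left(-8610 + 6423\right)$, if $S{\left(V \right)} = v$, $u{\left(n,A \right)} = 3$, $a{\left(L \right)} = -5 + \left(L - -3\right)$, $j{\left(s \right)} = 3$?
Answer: $-2192$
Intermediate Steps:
$a{\left(L \right)} = -2 + L$ ($a{\left(L \right)} = -5 + \left(L + 3\right) = -5 + \left(3 + L\right) = -2 + L$)
$v = -5$ ($v = 0 - 5 = -5$)
$S{\left(V \right)} = -5$
$S{\left(u{\left(\frac{1}{11},a{\left(j{\left(z{\left(0,-1 \right)} \right)} \right)} \right)} \right)} + \left(-8610 + 6423\right) = -5 + \left(-8610 + 6423\right) = -5 - 2187 = -2192$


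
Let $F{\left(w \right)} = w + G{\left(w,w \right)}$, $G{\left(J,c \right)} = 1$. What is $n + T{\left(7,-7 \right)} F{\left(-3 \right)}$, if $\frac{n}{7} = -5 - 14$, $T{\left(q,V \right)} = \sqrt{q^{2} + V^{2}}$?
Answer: $-133 - 14 \sqrt{2} \approx -152.8$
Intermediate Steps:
$T{\left(q,V \right)} = \sqrt{V^{2} + q^{2}}$
$n = -133$ ($n = 7 \left(-5 - 14\right) = 7 \left(-19\right) = -133$)
$F{\left(w \right)} = 1 + w$ ($F{\left(w \right)} = w + 1 = 1 + w$)
$n + T{\left(7,-7 \right)} F{\left(-3 \right)} = -133 + \sqrt{\left(-7\right)^{2} + 7^{2}} \left(1 - 3\right) = -133 + \sqrt{49 + 49} \left(-2\right) = -133 + \sqrt{98} \left(-2\right) = -133 + 7 \sqrt{2} \left(-2\right) = -133 - 14 \sqrt{2}$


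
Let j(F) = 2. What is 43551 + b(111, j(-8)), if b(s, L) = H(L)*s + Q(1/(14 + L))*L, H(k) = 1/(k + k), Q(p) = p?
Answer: 348631/8 ≈ 43579.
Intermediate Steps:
H(k) = 1/(2*k)
b(s, L) = L/(14 + L) + s/(2*L) (b(s, L) = (1/(2*L))*s + L/(14 + L) = s/(2*L) + L/(14 + L) = L/(14 + L) + s/(2*L))
43551 + b(111, j(-8)) = 43551 + (2**2 + (1/2)*111*(14 + 2))/(2*(14 + 2)) = 43551 + (1/2)*(4 + (1/2)*111*16)/16 = 43551 + (1/2)*(1/16)*(4 + 888) = 43551 + (1/2)*(1/16)*892 = 43551 + 223/8 = 348631/8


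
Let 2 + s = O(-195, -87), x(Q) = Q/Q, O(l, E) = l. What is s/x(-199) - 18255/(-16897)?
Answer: -3310454/16897 ≈ -195.92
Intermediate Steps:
x(Q) = 1
s = -197 (s = -2 - 195 = -197)
s/x(-199) - 18255/(-16897) = -197/1 - 18255/(-16897) = -197*1 - 18255*(-1/16897) = -197 + 18255/16897 = -3310454/16897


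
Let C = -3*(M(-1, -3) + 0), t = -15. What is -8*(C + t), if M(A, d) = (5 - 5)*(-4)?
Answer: 120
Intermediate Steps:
M(A, d) = 0 (M(A, d) = 0*(-4) = 0)
C = 0 (C = -3*(0 + 0) = -3*0 = 0)
-8*(C + t) = -8*(0 - 15) = -8*(-15) = 120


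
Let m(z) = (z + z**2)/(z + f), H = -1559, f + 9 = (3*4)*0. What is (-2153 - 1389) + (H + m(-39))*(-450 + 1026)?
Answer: -919310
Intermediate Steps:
f = -9 (f = -9 + (3*4)*0 = -9 + 12*0 = -9 + 0 = -9)
m(z) = (z + z**2)/(-9 + z) (m(z) = (z + z**2)/(z - 9) = (z + z**2)/(-9 + z))
(-2153 - 1389) + (H + m(-39))*(-450 + 1026) = (-2153 - 1389) + (-1559 - 39*(1 - 39)/(-9 - 39))*(-450 + 1026) = -3542 + (-1559 - 39*(-38)/(-48))*576 = -3542 + (-1559 - 39*(-1/48)*(-38))*576 = -3542 + (-1559 - 247/8)*576 = -3542 - 12719/8*576 = -3542 - 915768 = -919310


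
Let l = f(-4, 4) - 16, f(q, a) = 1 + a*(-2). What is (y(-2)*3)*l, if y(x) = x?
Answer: 138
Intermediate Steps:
f(q, a) = 1 - 2*a
l = -23 (l = (1 - 2*4) - 16 = (1 - 8) - 16 = -7 - 16 = -23)
(y(-2)*3)*l = -2*3*(-23) = -6*(-23) = 138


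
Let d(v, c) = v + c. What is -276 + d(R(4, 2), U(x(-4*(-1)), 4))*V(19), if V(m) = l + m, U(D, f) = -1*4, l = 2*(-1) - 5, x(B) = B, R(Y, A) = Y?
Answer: -276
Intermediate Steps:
l = -7 (l = -2 - 5 = -7)
U(D, f) = -4
d(v, c) = c + v
V(m) = -7 + m
-276 + d(R(4, 2), U(x(-4*(-1)), 4))*V(19) = -276 + (-4 + 4)*(-7 + 19) = -276 + 0*12 = -276 + 0 = -276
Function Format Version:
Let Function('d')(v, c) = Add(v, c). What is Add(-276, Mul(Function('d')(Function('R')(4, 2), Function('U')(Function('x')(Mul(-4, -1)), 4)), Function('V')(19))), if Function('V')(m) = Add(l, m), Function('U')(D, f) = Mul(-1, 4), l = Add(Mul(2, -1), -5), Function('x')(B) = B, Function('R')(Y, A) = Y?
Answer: -276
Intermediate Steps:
l = -7 (l = Add(-2, -5) = -7)
Function('U')(D, f) = -4
Function('d')(v, c) = Add(c, v)
Function('V')(m) = Add(-7, m)
Add(-276, Mul(Function('d')(Function('R')(4, 2), Function('U')(Function('x')(Mul(-4, -1)), 4)), Function('V')(19))) = Add(-276, Mul(Add(-4, 4), Add(-7, 19))) = Add(-276, Mul(0, 12)) = Add(-276, 0) = -276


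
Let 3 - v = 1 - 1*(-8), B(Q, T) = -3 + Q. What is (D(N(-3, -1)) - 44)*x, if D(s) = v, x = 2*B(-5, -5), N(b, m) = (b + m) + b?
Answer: 800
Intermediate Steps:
N(b, m) = m + 2*b
x = -16 (x = 2*(-3 - 5) = 2*(-8) = -16)
v = -6 (v = 3 - (1 - 1*(-8)) = 3 - (1 + 8) = 3 - 1*9 = 3 - 9 = -6)
D(s) = -6
(D(N(-3, -1)) - 44)*x = (-6 - 44)*(-16) = -50*(-16) = 800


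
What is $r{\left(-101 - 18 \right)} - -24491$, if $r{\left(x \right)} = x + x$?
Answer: $24253$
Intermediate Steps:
$r{\left(x \right)} = 2 x$
$r{\left(-101 - 18 \right)} - -24491 = 2 \left(-101 - 18\right) - -24491 = 2 \left(-119\right) + 24491 = -238 + 24491 = 24253$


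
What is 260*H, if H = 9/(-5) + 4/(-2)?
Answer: -988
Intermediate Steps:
H = -19/5 (H = 9*(-⅕) + 4*(-½) = -9/5 - 2 = -19/5 ≈ -3.8000)
260*H = 260*(-19/5) = -988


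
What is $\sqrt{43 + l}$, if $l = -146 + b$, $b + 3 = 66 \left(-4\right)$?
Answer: $i \sqrt{370} \approx 19.235 i$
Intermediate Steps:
$b = -267$ ($b = -3 + 66 \left(-4\right) = -3 - 264 = -267$)
$l = -413$ ($l = -146 - 267 = -413$)
$\sqrt{43 + l} = \sqrt{43 - 413} = \sqrt{-370} = i \sqrt{370}$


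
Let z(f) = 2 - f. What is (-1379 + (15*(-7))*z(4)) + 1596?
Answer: 427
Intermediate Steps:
(-1379 + (15*(-7))*z(4)) + 1596 = (-1379 + (15*(-7))*(2 - 1*4)) + 1596 = (-1379 - 105*(2 - 4)) + 1596 = (-1379 - 105*(-2)) + 1596 = (-1379 + 210) + 1596 = -1169 + 1596 = 427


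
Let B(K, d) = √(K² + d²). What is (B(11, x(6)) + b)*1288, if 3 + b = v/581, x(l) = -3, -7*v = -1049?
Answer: -2051968/581 + 1288*√130 ≈ 11154.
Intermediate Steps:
v = 1049/7 (v = -⅐*(-1049) = 1049/7 ≈ 149.86)
b = -11152/4067 (b = -3 + (1049/7)/581 = -3 + (1049/7)*(1/581) = -3 + 1049/4067 = -11152/4067 ≈ -2.7421)
(B(11, x(6)) + b)*1288 = (√(11² + (-3)²) - 11152/4067)*1288 = (√(121 + 9) - 11152/4067)*1288 = (√130 - 11152/4067)*1288 = (-11152/4067 + √130)*1288 = -2051968/581 + 1288*√130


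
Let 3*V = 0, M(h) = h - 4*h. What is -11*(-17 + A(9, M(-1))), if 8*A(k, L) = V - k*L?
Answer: 1793/8 ≈ 224.13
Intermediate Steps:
M(h) = -3*h
V = 0 (V = (⅓)*0 = 0)
A(k, L) = -L*k/8 (A(k, L) = (0 - k*L)/8 = (0 - L*k)/8 = (-L*k)/8 = -L*k/8)
-11*(-17 + A(9, M(-1))) = -11*(-17 - ⅛*(-3*(-1))*9) = -11*(-17 - ⅛*3*9) = -11*(-17 - 27/8) = -11*(-163/8) = 1793/8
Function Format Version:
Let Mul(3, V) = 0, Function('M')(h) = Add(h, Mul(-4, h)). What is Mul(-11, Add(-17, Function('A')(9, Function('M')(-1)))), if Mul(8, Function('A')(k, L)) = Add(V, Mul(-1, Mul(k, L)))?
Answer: Rational(1793, 8) ≈ 224.13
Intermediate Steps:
Function('M')(h) = Mul(-3, h)
V = 0 (V = Mul(Rational(1, 3), 0) = 0)
Function('A')(k, L) = Mul(Rational(-1, 8), L, k) (Function('A')(k, L) = Mul(Rational(1, 8), Add(0, Mul(-1, Mul(k, L)))) = Mul(Rational(1, 8), Add(0, Mul(-1, Mul(L, k)))) = Mul(Rational(1, 8), Add(0, Mul(-1, L, k))) = Mul(Rational(1, 8), Mul(-1, L, k)) = Mul(Rational(-1, 8), L, k))
Mul(-11, Add(-17, Function('A')(9, Function('M')(-1)))) = Mul(-11, Add(-17, Mul(Rational(-1, 8), Mul(-3, -1), 9))) = Mul(-11, Add(-17, Mul(Rational(-1, 8), 3, 9))) = Mul(-11, Add(-17, Rational(-27, 8))) = Mul(-11, Rational(-163, 8)) = Rational(1793, 8)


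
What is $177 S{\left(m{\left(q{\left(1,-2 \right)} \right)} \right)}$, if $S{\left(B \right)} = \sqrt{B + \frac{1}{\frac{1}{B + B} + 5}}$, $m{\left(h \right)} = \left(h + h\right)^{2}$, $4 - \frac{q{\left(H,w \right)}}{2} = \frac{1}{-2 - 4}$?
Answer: $\frac{2950 \sqrt{625900243}}{25009} \approx 2951.1$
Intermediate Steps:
$q{\left(H,w \right)} = \frac{25}{3}$ ($q{\left(H,w \right)} = 8 - \frac{2}{-2 - 4} = 8 - \frac{2}{-6} = 8 - - \frac{1}{3} = 8 + \frac{1}{3} = \frac{25}{3}$)
$m{\left(h \right)} = 4 h^{2}$ ($m{\left(h \right)} = \left(2 h\right)^{2} = 4 h^{2}$)
$S{\left(B \right)} = \sqrt{B + \frac{1}{5 + \frac{1}{2 B}}}$ ($S{\left(B \right)} = \sqrt{B + \frac{1}{\frac{1}{2 B} + 5}} = \sqrt{B + \frac{1}{5 + \frac{1}{2 B}}}$)
$177 S{\left(m{\left(q{\left(1,-2 \right)} \right)} \right)} = 177 \sqrt{\frac{4 \left(\frac{25}{3}\right)^{2} \left(3 + 10 \cdot 4 \left(\frac{25}{3}\right)^{2}\right)}{1 + 10 \cdot 4 \left(\frac{25}{3}\right)^{2}}} = 177 \sqrt{\frac{4 \cdot \frac{625}{9} \left(3 + 10 \cdot 4 \cdot \frac{625}{9}\right)}{1 + 10 \cdot 4 \cdot \frac{625}{9}}} = 177 \sqrt{\frac{2500 \left(3 + 10 \cdot \frac{2500}{9}\right)}{9 \left(1 + 10 \cdot \frac{2500}{9}\right)}} = 177 \sqrt{\frac{2500 \left(3 + \frac{25000}{9}\right)}{9 \left(1 + \frac{25000}{9}\right)}} = 177 \sqrt{\frac{2500}{9} \frac{1}{\frac{25009}{9}} \cdot \frac{25027}{9}} = 177 \sqrt{\frac{2500}{9} \cdot \frac{9}{25009} \cdot \frac{25027}{9}} = 177 \sqrt{\frac{62567500}{225081}} = 177 \frac{50 \sqrt{625900243}}{75027} = \frac{2950 \sqrt{625900243}}{25009}$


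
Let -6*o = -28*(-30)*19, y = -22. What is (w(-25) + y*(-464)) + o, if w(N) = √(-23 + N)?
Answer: 7548 + 4*I*√3 ≈ 7548.0 + 6.9282*I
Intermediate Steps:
o = -2660 (o = -(-28*(-30))*19/6 = -140*19 = -⅙*15960 = -2660)
(w(-25) + y*(-464)) + o = (√(-23 - 25) - 22*(-464)) - 2660 = (√(-48) + 10208) - 2660 = (4*I*√3 + 10208) - 2660 = (10208 + 4*I*√3) - 2660 = 7548 + 4*I*√3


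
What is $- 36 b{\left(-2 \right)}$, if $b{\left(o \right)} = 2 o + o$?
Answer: $216$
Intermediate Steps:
$b{\left(o \right)} = 3 o$
$- 36 b{\left(-2 \right)} = - 36 \cdot 3 \left(-2\right) = \left(-36\right) \left(-6\right) = 216$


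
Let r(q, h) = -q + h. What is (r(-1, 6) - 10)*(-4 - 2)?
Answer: 18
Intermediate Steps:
r(q, h) = h - q
(r(-1, 6) - 10)*(-4 - 2) = ((6 - 1*(-1)) - 10)*(-4 - 2) = ((6 + 1) - 10)*(-6) = (7 - 10)*(-6) = -3*(-6) = 18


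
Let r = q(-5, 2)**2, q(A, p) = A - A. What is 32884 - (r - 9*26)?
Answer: 33118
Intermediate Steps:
q(A, p) = 0
r = 0 (r = 0**2 = 0)
32884 - (r - 9*26) = 32884 - (0 - 9*26) = 32884 - (0 - 234) = 32884 - 1*(-234) = 32884 + 234 = 33118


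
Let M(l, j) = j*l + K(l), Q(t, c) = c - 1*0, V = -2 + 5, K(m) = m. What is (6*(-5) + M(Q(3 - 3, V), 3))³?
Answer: -5832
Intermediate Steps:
V = 3
Q(t, c) = c (Q(t, c) = c + 0 = c)
M(l, j) = l + j*l (M(l, j) = j*l + l = l + j*l)
(6*(-5) + M(Q(3 - 3, V), 3))³ = (6*(-5) + 3*(1 + 3))³ = (-30 + 3*4)³ = (-30 + 12)³ = (-18)³ = -5832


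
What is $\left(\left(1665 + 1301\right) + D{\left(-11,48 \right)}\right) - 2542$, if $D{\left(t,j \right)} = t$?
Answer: $413$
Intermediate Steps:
$\left(\left(1665 + 1301\right) + D{\left(-11,48 \right)}\right) - 2542 = \left(\left(1665 + 1301\right) - 11\right) - 2542 = \left(2966 - 11\right) - 2542 = 2955 - 2542 = 413$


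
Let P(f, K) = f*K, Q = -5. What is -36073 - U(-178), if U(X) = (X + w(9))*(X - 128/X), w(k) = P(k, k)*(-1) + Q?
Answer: -7375889/89 ≈ -82875.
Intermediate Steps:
P(f, K) = K*f
w(k) = -5 - k² (w(k) = (k*k)*(-1) - 5 = k²*(-1) - 5 = -k² - 5 = -5 - k²)
U(X) = (-86 + X)*(X - 128/X) (U(X) = (X + (-5 - 1*9²))*(X - 128/X) = (X + (-5 - 1*81))*(X - 128/X) = (X + (-5 - 81))*(X - 128/X) = (X - 86)*(X - 128/X) = (-86 + X)*(X - 128/X))
-36073 - U(-178) = -36073 - (-128 + (-178)² - 86*(-178) + 11008/(-178)) = -36073 - (-128 + 31684 + 15308 + 11008*(-1/178)) = -36073 - (-128 + 31684 + 15308 - 5504/89) = -36073 - 1*4165392/89 = -36073 - 4165392/89 = -7375889/89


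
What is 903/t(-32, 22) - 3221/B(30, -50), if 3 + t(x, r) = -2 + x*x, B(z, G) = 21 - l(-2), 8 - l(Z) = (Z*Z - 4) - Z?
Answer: -3268654/15285 ≈ -213.85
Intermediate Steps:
l(Z) = 12 + Z - Z² (l(Z) = 8 - ((Z*Z - 4) - Z) = 8 - ((Z² - 4) - Z) = 8 - ((-4 + Z²) - Z) = 8 - (-4 + Z² - Z) = 8 + (4 + Z - Z²) = 12 + Z - Z²)
B(z, G) = 15 (B(z, G) = 21 - (12 - 2 - 1*(-2)²) = 21 - (12 - 2 - 1*4) = 21 - (12 - 2 - 4) = 21 - 1*6 = 21 - 6 = 15)
t(x, r) = -5 + x² (t(x, r) = -3 + (-2 + x*x) = -3 + (-2 + x²) = -5 + x²)
903/t(-32, 22) - 3221/B(30, -50) = 903/(-5 + (-32)²) - 3221/15 = 903/(-5 + 1024) - 3221*1/15 = 903/1019 - 3221/15 = -3268654/15285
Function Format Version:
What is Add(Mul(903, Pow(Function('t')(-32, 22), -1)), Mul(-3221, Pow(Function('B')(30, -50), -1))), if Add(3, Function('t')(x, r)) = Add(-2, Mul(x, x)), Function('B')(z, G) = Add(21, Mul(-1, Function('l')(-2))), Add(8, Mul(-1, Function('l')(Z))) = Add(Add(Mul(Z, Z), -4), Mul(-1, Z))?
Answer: Rational(-3268654, 15285) ≈ -213.85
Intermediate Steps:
Function('l')(Z) = Add(12, Z, Mul(-1, Pow(Z, 2))) (Function('l')(Z) = Add(8, Mul(-1, Add(Add(Mul(Z, Z), -4), Mul(-1, Z)))) = Add(8, Mul(-1, Add(Add(Pow(Z, 2), -4), Mul(-1, Z)))) = Add(8, Mul(-1, Add(Add(-4, Pow(Z, 2)), Mul(-1, Z)))) = Add(8, Mul(-1, Add(-4, Pow(Z, 2), Mul(-1, Z)))) = Add(8, Add(4, Z, Mul(-1, Pow(Z, 2)))) = Add(12, Z, Mul(-1, Pow(Z, 2))))
Function('B')(z, G) = 15 (Function('B')(z, G) = Add(21, Mul(-1, Add(12, -2, Mul(-1, Pow(-2, 2))))) = Add(21, Mul(-1, Add(12, -2, Mul(-1, 4)))) = Add(21, Mul(-1, Add(12, -2, -4))) = Add(21, Mul(-1, 6)) = Add(21, -6) = 15)
Function('t')(x, r) = Add(-5, Pow(x, 2)) (Function('t')(x, r) = Add(-3, Add(-2, Mul(x, x))) = Add(-3, Add(-2, Pow(x, 2))) = Add(-5, Pow(x, 2)))
Add(Mul(903, Pow(Function('t')(-32, 22), -1)), Mul(-3221, Pow(Function('B')(30, -50), -1))) = Add(Mul(903, Pow(Add(-5, Pow(-32, 2)), -1)), Mul(-3221, Pow(15, -1))) = Add(Mul(903, Pow(Add(-5, 1024), -1)), Mul(-3221, Rational(1, 15))) = Add(Mul(903, Pow(1019, -1)), Rational(-3221, 15)) = Add(Mul(903, Rational(1, 1019)), Rational(-3221, 15)) = Add(Rational(903, 1019), Rational(-3221, 15)) = Rational(-3268654, 15285)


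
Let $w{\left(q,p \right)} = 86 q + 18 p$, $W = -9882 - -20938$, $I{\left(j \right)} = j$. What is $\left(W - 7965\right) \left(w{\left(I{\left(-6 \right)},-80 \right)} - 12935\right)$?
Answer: $-46028081$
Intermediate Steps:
$W = 11056$ ($W = -9882 + 20938 = 11056$)
$w{\left(q,p \right)} = 18 p + 86 q$
$\left(W - 7965\right) \left(w{\left(I{\left(-6 \right)},-80 \right)} - 12935\right) = \left(11056 - 7965\right) \left(\left(18 \left(-80\right) + 86 \left(-6\right)\right) - 12935\right) = 3091 \left(\left(-1440 - 516\right) - 12935\right) = 3091 \left(-1956 - 12935\right) = 3091 \left(-14891\right) = -46028081$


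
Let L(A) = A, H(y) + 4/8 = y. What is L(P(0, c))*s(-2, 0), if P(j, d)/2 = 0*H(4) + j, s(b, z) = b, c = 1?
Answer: 0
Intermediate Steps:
H(y) = -1/2 + y
P(j, d) = 2*j (P(j, d) = 2*(0*(-1/2 + 4) + j) = 2*(0*(7/2) + j) = 2*(0 + j) = 2*j)
L(P(0, c))*s(-2, 0) = (2*0)*(-2) = 0*(-2) = 0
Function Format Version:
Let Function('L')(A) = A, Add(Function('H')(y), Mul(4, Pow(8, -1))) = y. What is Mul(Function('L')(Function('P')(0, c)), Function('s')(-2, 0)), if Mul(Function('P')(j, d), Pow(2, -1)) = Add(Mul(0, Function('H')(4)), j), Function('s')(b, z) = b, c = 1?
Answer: 0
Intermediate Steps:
Function('H')(y) = Add(Rational(-1, 2), y)
Function('P')(j, d) = Mul(2, j) (Function('P')(j, d) = Mul(2, Add(Mul(0, Add(Rational(-1, 2), 4)), j)) = Mul(2, Add(Mul(0, Rational(7, 2)), j)) = Mul(2, Add(0, j)) = Mul(2, j))
Mul(Function('L')(Function('P')(0, c)), Function('s')(-2, 0)) = Mul(Mul(2, 0), -2) = Mul(0, -2) = 0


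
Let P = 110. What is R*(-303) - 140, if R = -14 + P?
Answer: -29228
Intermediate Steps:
R = 96 (R = -14 + 110 = 96)
R*(-303) - 140 = 96*(-303) - 140 = -29088 - 140 = -29228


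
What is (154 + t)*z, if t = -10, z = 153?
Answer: 22032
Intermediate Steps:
(154 + t)*z = (154 - 10)*153 = 144*153 = 22032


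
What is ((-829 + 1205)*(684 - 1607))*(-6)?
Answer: 2082288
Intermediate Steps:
((-829 + 1205)*(684 - 1607))*(-6) = (376*(-923))*(-6) = -347048*(-6) = 2082288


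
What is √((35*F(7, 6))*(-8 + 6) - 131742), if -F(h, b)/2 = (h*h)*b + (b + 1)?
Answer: I*√89602 ≈ 299.34*I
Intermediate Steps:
F(h, b) = -2 - 2*b - 2*b*h² (F(h, b) = -2*((h*h)*b + (b + 1)) = -2*(h²*b + (1 + b)) = -2*(b*h² + (1 + b)) = -2*(1 + b + b*h²) = -2 - 2*b - 2*b*h²)
√((35*F(7, 6))*(-8 + 6) - 131742) = √((35*(-2 - 2*6 - 2*6*7²))*(-8 + 6) - 131742) = √((35*(-2 - 12 - 2*6*49))*(-2) - 131742) = √((35*(-2 - 12 - 588))*(-2) - 131742) = √((35*(-602))*(-2) - 131742) = √(-21070*(-2) - 131742) = √(42140 - 131742) = √(-89602) = I*√89602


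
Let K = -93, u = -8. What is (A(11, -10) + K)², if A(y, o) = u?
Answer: 10201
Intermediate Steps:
A(y, o) = -8
(A(11, -10) + K)² = (-8 - 93)² = (-101)² = 10201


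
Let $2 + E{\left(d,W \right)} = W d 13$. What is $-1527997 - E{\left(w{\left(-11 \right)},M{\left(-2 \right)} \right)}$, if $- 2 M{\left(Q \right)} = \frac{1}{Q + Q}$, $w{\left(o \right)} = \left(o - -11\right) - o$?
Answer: $- \frac{12224103}{8} \approx -1.528 \cdot 10^{6}$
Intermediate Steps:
$w{\left(o \right)} = 11$ ($w{\left(o \right)} = \left(o + 11\right) - o = \left(11 + o\right) - o = 11$)
$M{\left(Q \right)} = - \frac{1}{4 Q}$ ($M{\left(Q \right)} = - \frac{1}{2 \left(Q + Q\right)} = - \frac{1}{2 \cdot 2 Q} = - \frac{\frac{1}{2} \frac{1}{Q}}{2} = - \frac{1}{4 Q}$)
$E{\left(d,W \right)} = -2 + 13 W d$ ($E{\left(d,W \right)} = -2 + W d 13 = -2 + 13 W d$)
$-1527997 - E{\left(w{\left(-11 \right)},M{\left(-2 \right)} \right)} = -1527997 - \left(-2 + 13 \left(- \frac{1}{4 \left(-2\right)}\right) 11\right) = -1527997 - \left(-2 + 13 \left(\left(- \frac{1}{4}\right) \left(- \frac{1}{2}\right)\right) 11\right) = -1527997 - \left(-2 + 13 \cdot \frac{1}{8} \cdot 11\right) = -1527997 - \left(-2 + \frac{143}{8}\right) = -1527997 - \frac{127}{8} = - \frac{12224103}{8}$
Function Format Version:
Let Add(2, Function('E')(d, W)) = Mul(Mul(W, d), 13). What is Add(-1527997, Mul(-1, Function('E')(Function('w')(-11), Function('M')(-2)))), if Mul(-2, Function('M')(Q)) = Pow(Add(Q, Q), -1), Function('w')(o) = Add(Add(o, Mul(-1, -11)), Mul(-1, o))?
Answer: Rational(-12224103, 8) ≈ -1.5280e+6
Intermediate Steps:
Function('w')(o) = 11 (Function('w')(o) = Add(Add(o, 11), Mul(-1, o)) = Add(Add(11, o), Mul(-1, o)) = 11)
Function('M')(Q) = Mul(Rational(-1, 4), Pow(Q, -1)) (Function('M')(Q) = Mul(Rational(-1, 2), Pow(Add(Q, Q), -1)) = Mul(Rational(-1, 2), Pow(Mul(2, Q), -1)) = Mul(Rational(-1, 2), Mul(Rational(1, 2), Pow(Q, -1))) = Mul(Rational(-1, 4), Pow(Q, -1)))
Function('E')(d, W) = Add(-2, Mul(13, W, d)) (Function('E')(d, W) = Add(-2, Mul(Mul(W, d), 13)) = Add(-2, Mul(13, W, d)))
Add(-1527997, Mul(-1, Function('E')(Function('w')(-11), Function('M')(-2)))) = Add(-1527997, Mul(-1, Add(-2, Mul(13, Mul(Rational(-1, 4), Pow(-2, -1)), 11)))) = Add(-1527997, Mul(-1, Add(-2, Mul(13, Mul(Rational(-1, 4), Rational(-1, 2)), 11)))) = Add(-1527997, Mul(-1, Add(-2, Mul(13, Rational(1, 8), 11)))) = Add(-1527997, Mul(-1, Add(-2, Rational(143, 8)))) = Add(-1527997, Mul(-1, Rational(127, 8))) = Add(-1527997, Rational(-127, 8)) = Rational(-12224103, 8)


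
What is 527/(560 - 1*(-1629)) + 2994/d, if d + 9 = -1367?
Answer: -2914357/1506032 ≈ -1.9351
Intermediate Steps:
d = -1376 (d = -9 - 1367 = -1376)
527/(560 - 1*(-1629)) + 2994/d = 527/(560 - 1*(-1629)) + 2994/(-1376) = 527/(560 + 1629) + 2994*(-1/1376) = 527/2189 - 1497/688 = -2914357/1506032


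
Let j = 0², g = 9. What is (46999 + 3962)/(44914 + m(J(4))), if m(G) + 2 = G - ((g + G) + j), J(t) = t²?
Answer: 50961/44903 ≈ 1.1349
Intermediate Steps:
j = 0
m(G) = -11 (m(G) = -2 + (G - ((9 + G) + 0)) = -2 + (G - (9 + G)) = -2 + (G + (-9 - G)) = -2 - 9 = -11)
(46999 + 3962)/(44914 + m(J(4))) = (46999 + 3962)/(44914 - 11) = 50961/44903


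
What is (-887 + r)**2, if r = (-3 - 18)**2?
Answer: 198916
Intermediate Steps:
r = 441 (r = (-21)**2 = 441)
(-887 + r)**2 = (-887 + 441)**2 = (-446)**2 = 198916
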